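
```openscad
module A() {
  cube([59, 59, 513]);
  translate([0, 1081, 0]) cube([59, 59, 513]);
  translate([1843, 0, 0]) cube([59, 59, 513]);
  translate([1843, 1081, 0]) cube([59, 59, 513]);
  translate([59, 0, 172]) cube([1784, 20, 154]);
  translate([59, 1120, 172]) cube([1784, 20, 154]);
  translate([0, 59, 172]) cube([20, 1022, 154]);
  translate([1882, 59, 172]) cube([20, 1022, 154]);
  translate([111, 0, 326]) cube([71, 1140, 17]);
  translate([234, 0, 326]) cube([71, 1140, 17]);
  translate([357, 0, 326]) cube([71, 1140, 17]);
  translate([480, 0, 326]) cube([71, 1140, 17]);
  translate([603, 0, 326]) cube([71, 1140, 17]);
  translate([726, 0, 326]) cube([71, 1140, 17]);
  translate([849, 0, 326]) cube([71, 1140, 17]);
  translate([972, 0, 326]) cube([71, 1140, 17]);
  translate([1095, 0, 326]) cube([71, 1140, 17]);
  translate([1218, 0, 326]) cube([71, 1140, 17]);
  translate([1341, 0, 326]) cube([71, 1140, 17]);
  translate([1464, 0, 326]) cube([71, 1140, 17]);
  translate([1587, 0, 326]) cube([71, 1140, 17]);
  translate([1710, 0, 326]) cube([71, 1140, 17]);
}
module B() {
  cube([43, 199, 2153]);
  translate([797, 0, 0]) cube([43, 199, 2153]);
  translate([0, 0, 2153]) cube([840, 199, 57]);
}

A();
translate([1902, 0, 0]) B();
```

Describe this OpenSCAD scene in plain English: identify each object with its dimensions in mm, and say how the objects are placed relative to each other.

A is a bed frame 1902 mm long (x) by 1140 mm wide (y). Four 59×59 mm corner posts, 513 mm tall, at the corners of the footprint. Four rails of 20 mm thickness and 154 mm height run between adjacent posts with their undersides at z = 172 mm, their outer faces flush with the outside of the frame (the two x-running rails run between the posts' inner faces; the two y-running rails run between the posts' inner faces). 14 slats, each 71 mm wide (x) and 17 mm thick, lie across the top of the two x-running rails, running the full 1140 mm width of the frame in y; the slats are evenly spaced along x between the inner faces of the end posts with equal gaps (rounded down to the nearest mm) at the −x end and between each pair — any rounding remainder accumulates at the +x end.

B is a rectangular door frame: two vertical jambs of 43×199 mm section, 2153 mm tall, with a clear opening 754 mm wide between their inner faces. A header 57 mm tall and 199 mm deep lies on top of the jambs and spans the full outside width.

The door frame is against the bed frame's +x side, with their −y faces flush.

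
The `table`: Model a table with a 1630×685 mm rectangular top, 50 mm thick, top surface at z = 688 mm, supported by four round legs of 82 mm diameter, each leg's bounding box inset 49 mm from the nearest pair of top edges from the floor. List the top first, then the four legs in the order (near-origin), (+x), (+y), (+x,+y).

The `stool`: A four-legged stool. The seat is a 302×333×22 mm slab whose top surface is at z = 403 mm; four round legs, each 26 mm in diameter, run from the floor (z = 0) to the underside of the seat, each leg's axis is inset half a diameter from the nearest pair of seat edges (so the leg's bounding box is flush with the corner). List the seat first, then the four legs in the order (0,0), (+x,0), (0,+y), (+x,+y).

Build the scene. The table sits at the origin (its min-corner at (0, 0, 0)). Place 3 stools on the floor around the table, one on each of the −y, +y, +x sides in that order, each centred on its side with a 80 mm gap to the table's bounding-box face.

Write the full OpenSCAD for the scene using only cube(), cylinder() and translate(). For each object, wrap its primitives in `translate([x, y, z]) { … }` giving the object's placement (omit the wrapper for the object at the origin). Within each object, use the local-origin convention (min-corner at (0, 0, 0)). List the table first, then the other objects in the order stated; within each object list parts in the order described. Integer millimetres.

translate([0, 0, 638]) cube([1630, 685, 50]);
translate([90, 90, 0]) cylinder(h = 638, r = 41);
translate([1540, 90, 0]) cylinder(h = 638, r = 41);
translate([90, 595, 0]) cylinder(h = 638, r = 41);
translate([1540, 595, 0]) cylinder(h = 638, r = 41);
translate([664, -413, 0]) {
  translate([0, 0, 381]) cube([302, 333, 22]);
  translate([13, 13, 0]) cylinder(h = 381, r = 13);
  translate([289, 13, 0]) cylinder(h = 381, r = 13);
  translate([13, 320, 0]) cylinder(h = 381, r = 13);
  translate([289, 320, 0]) cylinder(h = 381, r = 13);
}
translate([664, 765, 0]) {
  translate([0, 0, 381]) cube([302, 333, 22]);
  translate([13, 13, 0]) cylinder(h = 381, r = 13);
  translate([289, 13, 0]) cylinder(h = 381, r = 13);
  translate([13, 320, 0]) cylinder(h = 381, r = 13);
  translate([289, 320, 0]) cylinder(h = 381, r = 13);
}
translate([1710, 176, 0]) {
  translate([0, 0, 381]) cube([302, 333, 22]);
  translate([13, 13, 0]) cylinder(h = 381, r = 13);
  translate([289, 13, 0]) cylinder(h = 381, r = 13);
  translate([13, 320, 0]) cylinder(h = 381, r = 13);
  translate([289, 320, 0]) cylinder(h = 381, r = 13);
}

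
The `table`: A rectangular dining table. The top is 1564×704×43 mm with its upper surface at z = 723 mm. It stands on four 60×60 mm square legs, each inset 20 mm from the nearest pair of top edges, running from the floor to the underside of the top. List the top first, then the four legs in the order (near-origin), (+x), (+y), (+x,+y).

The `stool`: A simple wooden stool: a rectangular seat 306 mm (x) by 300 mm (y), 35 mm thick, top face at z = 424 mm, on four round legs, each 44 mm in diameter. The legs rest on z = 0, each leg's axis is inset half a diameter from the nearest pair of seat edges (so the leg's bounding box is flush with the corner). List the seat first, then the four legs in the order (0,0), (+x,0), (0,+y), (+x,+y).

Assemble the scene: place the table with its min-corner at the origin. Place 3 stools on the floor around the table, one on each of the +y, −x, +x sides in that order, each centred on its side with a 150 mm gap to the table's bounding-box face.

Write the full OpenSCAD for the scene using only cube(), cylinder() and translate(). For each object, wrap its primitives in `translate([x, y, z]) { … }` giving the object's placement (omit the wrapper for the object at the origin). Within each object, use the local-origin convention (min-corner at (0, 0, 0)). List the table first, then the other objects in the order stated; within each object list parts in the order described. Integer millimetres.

translate([0, 0, 680]) cube([1564, 704, 43]);
translate([20, 20, 0]) cube([60, 60, 680]);
translate([1484, 20, 0]) cube([60, 60, 680]);
translate([20, 624, 0]) cube([60, 60, 680]);
translate([1484, 624, 0]) cube([60, 60, 680]);
translate([629, 854, 0]) {
  translate([0, 0, 389]) cube([306, 300, 35]);
  translate([22, 22, 0]) cylinder(h = 389, r = 22);
  translate([284, 22, 0]) cylinder(h = 389, r = 22);
  translate([22, 278, 0]) cylinder(h = 389, r = 22);
  translate([284, 278, 0]) cylinder(h = 389, r = 22);
}
translate([-456, 202, 0]) {
  translate([0, 0, 389]) cube([306, 300, 35]);
  translate([22, 22, 0]) cylinder(h = 389, r = 22);
  translate([284, 22, 0]) cylinder(h = 389, r = 22);
  translate([22, 278, 0]) cylinder(h = 389, r = 22);
  translate([284, 278, 0]) cylinder(h = 389, r = 22);
}
translate([1714, 202, 0]) {
  translate([0, 0, 389]) cube([306, 300, 35]);
  translate([22, 22, 0]) cylinder(h = 389, r = 22);
  translate([284, 22, 0]) cylinder(h = 389, r = 22);
  translate([22, 278, 0]) cylinder(h = 389, r = 22);
  translate([284, 278, 0]) cylinder(h = 389, r = 22);
}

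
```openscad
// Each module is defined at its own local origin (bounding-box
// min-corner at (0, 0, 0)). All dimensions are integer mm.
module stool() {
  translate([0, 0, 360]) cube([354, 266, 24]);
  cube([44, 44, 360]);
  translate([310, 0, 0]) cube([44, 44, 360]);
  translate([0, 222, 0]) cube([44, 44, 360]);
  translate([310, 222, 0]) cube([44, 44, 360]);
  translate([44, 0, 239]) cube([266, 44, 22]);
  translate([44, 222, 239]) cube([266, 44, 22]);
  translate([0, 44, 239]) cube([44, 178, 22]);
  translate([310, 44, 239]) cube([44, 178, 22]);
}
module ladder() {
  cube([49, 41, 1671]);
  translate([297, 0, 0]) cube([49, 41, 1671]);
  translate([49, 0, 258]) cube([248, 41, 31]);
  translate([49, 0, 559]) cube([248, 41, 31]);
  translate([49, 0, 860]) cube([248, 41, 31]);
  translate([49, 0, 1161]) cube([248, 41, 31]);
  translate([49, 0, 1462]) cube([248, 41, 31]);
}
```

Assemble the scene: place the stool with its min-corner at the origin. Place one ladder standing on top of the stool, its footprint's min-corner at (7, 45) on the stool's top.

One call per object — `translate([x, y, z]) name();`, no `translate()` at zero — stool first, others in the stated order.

stool();
translate([7, 45, 384]) ladder();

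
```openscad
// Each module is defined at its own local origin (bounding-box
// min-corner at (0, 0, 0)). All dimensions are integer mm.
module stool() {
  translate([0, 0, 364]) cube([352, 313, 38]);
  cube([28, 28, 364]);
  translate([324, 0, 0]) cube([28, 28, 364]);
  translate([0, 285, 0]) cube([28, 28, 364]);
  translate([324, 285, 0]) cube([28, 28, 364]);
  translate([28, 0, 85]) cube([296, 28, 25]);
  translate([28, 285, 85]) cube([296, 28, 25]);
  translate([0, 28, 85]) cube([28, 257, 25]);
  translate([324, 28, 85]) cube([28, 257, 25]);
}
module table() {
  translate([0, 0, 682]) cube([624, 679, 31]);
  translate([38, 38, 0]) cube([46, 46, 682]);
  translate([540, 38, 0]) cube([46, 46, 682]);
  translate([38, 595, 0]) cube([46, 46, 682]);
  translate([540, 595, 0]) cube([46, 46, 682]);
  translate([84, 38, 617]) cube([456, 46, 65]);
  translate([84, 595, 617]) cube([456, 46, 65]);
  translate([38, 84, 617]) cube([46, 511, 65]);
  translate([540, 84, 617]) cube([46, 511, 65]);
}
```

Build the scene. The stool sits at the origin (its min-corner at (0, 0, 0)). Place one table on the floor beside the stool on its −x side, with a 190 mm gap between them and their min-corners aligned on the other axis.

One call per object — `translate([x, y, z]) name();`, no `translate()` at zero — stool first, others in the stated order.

stool();
translate([-814, 0, 0]) table();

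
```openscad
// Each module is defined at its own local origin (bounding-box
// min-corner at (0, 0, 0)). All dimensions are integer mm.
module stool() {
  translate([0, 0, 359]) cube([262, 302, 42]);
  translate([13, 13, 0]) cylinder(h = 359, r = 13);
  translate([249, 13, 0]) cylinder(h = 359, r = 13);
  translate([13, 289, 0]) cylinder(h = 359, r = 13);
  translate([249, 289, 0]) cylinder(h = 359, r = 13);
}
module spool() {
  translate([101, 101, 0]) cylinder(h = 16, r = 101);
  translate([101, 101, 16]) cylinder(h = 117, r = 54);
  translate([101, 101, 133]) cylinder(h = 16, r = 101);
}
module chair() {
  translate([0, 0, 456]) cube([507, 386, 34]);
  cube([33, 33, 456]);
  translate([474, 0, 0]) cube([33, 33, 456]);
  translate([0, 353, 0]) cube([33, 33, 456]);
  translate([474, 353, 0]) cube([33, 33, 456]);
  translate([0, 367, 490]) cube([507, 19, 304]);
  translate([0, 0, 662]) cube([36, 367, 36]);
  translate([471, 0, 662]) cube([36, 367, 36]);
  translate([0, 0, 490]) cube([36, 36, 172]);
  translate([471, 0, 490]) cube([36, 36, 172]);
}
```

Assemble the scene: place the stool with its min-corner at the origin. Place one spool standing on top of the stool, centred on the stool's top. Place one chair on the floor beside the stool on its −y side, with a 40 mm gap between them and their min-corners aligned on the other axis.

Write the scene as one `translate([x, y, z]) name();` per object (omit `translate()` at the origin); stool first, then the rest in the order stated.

stool();
translate([30, 50, 401]) spool();
translate([0, -426, 0]) chair();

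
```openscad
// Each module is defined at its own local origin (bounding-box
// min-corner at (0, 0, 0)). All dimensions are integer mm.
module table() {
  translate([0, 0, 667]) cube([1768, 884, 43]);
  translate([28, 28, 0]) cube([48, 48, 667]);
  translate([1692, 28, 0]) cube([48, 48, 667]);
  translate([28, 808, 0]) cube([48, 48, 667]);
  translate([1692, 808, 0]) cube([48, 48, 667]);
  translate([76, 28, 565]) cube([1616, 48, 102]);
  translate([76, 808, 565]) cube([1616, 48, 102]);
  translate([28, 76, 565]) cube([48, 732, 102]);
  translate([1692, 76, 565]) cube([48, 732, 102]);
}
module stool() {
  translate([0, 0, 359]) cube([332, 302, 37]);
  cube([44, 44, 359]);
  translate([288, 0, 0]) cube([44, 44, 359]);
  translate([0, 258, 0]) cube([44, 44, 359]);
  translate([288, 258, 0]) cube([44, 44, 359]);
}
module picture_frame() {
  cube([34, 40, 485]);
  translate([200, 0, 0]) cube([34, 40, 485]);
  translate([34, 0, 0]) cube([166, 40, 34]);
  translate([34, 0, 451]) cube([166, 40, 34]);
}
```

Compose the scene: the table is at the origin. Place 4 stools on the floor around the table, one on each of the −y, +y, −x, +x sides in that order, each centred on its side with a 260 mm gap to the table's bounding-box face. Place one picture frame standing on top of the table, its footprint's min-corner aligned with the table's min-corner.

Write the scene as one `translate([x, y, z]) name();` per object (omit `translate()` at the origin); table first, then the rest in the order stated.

table();
translate([718, -562, 0]) stool();
translate([718, 1144, 0]) stool();
translate([-592, 291, 0]) stool();
translate([2028, 291, 0]) stool();
translate([0, 0, 710]) picture_frame();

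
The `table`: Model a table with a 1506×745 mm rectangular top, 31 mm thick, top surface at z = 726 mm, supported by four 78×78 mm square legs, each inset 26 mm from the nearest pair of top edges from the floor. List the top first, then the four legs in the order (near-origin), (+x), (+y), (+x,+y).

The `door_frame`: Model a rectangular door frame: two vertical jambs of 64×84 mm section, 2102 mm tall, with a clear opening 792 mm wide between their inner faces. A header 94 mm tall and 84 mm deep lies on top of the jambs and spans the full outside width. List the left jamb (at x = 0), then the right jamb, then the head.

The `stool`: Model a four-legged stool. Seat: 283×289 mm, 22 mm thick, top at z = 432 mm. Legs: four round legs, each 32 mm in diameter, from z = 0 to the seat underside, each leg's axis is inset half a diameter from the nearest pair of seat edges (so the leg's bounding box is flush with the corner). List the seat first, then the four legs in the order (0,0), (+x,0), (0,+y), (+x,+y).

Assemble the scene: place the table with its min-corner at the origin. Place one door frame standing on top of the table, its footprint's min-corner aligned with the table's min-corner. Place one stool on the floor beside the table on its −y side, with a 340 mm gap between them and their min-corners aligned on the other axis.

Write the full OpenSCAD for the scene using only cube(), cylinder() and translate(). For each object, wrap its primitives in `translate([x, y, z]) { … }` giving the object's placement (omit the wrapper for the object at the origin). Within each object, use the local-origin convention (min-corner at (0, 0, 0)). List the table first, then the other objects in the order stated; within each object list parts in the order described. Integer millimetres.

translate([0, 0, 695]) cube([1506, 745, 31]);
translate([26, 26, 0]) cube([78, 78, 695]);
translate([1402, 26, 0]) cube([78, 78, 695]);
translate([26, 641, 0]) cube([78, 78, 695]);
translate([1402, 641, 0]) cube([78, 78, 695]);
translate([0, 0, 726]) {
  cube([64, 84, 2102]);
  translate([856, 0, 0]) cube([64, 84, 2102]);
  translate([0, 0, 2102]) cube([920, 84, 94]);
}
translate([0, -629, 0]) {
  translate([0, 0, 410]) cube([283, 289, 22]);
  translate([16, 16, 0]) cylinder(h = 410, r = 16);
  translate([267, 16, 0]) cylinder(h = 410, r = 16);
  translate([16, 273, 0]) cylinder(h = 410, r = 16);
  translate([267, 273, 0]) cylinder(h = 410, r = 16);
}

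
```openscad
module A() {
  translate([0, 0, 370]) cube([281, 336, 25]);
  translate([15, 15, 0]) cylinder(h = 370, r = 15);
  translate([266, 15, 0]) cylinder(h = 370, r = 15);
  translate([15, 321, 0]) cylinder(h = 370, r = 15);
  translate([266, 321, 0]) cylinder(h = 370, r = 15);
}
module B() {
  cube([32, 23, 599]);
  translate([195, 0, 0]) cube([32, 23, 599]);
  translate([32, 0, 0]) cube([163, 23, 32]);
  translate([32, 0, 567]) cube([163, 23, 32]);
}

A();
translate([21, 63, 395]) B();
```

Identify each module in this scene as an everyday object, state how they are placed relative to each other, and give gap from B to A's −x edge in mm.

A is a stool. B is a picture frame. The picture frame is on top of the stool. The gap from the picture frame to the stool's −x edge is 21 mm.

The picture frame's min-x is at 21; the stool's min-x is 0; gap = 21 mm.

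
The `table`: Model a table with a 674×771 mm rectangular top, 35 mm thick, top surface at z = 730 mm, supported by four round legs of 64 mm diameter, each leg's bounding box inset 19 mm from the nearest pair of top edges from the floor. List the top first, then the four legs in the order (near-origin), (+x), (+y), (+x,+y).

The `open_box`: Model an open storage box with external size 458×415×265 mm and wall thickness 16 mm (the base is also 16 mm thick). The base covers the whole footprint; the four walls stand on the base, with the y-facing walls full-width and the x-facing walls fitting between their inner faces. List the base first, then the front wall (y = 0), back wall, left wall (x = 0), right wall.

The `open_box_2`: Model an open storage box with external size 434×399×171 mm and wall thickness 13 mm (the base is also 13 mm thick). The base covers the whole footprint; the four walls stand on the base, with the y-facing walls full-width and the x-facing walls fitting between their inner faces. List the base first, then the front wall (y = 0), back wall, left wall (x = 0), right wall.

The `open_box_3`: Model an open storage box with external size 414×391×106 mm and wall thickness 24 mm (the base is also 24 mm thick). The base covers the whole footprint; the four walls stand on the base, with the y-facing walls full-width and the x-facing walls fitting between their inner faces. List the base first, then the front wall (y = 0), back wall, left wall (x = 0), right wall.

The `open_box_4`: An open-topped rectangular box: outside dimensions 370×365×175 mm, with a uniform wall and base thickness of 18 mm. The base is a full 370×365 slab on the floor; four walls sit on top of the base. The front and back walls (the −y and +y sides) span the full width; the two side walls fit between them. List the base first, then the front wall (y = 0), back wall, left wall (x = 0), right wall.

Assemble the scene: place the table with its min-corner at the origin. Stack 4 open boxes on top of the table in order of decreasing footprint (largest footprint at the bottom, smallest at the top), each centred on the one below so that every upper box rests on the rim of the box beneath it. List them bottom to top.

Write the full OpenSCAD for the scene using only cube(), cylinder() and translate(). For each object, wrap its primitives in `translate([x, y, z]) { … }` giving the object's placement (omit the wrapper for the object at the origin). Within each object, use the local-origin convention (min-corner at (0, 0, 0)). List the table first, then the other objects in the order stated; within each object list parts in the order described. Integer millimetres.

translate([0, 0, 695]) cube([674, 771, 35]);
translate([51, 51, 0]) cylinder(h = 695, r = 32);
translate([623, 51, 0]) cylinder(h = 695, r = 32);
translate([51, 720, 0]) cylinder(h = 695, r = 32);
translate([623, 720, 0]) cylinder(h = 695, r = 32);
translate([108, 178, 730]) {
  cube([458, 415, 16]);
  translate([0, 0, 16]) cube([458, 16, 249]);
  translate([0, 399, 16]) cube([458, 16, 249]);
  translate([0, 16, 16]) cube([16, 383, 249]);
  translate([442, 16, 16]) cube([16, 383, 249]);
}
translate([120, 186, 995]) {
  cube([434, 399, 13]);
  translate([0, 0, 13]) cube([434, 13, 158]);
  translate([0, 386, 13]) cube([434, 13, 158]);
  translate([0, 13, 13]) cube([13, 373, 158]);
  translate([421, 13, 13]) cube([13, 373, 158]);
}
translate([130, 190, 1166]) {
  cube([414, 391, 24]);
  translate([0, 0, 24]) cube([414, 24, 82]);
  translate([0, 367, 24]) cube([414, 24, 82]);
  translate([0, 24, 24]) cube([24, 343, 82]);
  translate([390, 24, 24]) cube([24, 343, 82]);
}
translate([152, 203, 1272]) {
  cube([370, 365, 18]);
  translate([0, 0, 18]) cube([370, 18, 157]);
  translate([0, 347, 18]) cube([370, 18, 157]);
  translate([0, 18, 18]) cube([18, 329, 157]);
  translate([352, 18, 18]) cube([18, 329, 157]);
}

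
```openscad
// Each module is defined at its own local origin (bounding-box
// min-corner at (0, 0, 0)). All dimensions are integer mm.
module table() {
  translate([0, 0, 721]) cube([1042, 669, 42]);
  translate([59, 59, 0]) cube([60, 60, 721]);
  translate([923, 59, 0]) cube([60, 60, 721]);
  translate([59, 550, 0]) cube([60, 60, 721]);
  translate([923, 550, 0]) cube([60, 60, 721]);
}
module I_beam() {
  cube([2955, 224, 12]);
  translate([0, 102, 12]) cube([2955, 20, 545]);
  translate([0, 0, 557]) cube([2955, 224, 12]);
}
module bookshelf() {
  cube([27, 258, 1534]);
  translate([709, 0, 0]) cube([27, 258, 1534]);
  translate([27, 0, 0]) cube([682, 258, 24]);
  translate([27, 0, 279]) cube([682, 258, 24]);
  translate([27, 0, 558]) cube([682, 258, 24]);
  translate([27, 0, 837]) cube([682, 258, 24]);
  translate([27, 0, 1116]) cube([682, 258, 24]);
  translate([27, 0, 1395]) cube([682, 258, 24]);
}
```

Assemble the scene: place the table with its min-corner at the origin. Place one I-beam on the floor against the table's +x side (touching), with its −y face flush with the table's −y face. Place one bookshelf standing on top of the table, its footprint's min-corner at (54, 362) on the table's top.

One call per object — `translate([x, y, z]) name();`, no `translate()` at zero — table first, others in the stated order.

table();
translate([1042, 0, 0]) I_beam();
translate([54, 362, 763]) bookshelf();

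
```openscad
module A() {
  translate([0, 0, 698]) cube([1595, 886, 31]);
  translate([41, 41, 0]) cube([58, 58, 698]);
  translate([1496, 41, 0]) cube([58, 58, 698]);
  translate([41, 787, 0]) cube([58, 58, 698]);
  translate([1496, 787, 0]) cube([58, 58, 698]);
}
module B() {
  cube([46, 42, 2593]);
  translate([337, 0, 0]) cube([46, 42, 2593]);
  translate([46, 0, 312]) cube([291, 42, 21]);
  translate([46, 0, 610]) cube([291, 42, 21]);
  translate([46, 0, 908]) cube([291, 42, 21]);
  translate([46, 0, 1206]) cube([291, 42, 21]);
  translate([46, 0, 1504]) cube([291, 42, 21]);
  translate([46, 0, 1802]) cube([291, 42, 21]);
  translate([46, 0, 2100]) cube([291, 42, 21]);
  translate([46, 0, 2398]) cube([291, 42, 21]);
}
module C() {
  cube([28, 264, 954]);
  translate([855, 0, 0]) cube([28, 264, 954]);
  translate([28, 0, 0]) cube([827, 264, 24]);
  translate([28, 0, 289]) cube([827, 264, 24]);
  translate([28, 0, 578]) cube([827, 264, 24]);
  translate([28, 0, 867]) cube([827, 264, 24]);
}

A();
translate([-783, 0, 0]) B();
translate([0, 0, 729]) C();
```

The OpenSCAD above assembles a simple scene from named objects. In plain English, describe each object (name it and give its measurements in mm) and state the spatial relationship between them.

A is a table: top 1595 mm (x) × 886 mm (y), 31 mm thick, upper face at z = 729 mm, on four 58×58 mm square legs, each inset 41 mm from the nearest pair of top edges, running from z = 0 to the bottom of the top.

B is a straight ladder. Two 46×42 mm vertical rails, 2593 mm tall, stand 383 mm apart (outside-to-outside) with their front faces coplanar on the −y side. 8 rungs, each 42 mm deep and 21 mm tall, span between the inner faces of the rails, front faces flush with the rails. The lowest rung's underside is at z = 312 mm and rungs are spaced 298 mm apart (underside to underside).

C is an open bookshelf. Two side panels, each 28 mm thick, 264 mm deep and 954 mm tall, stand 883 mm apart (outside-to-outside). Between them sit 4 shelves, each 24 mm thick and 264 mm deep, spanning the full gap between the sides. The bottom shelf rests on the floor (its underside at z = 0) and the clear gap between one shelf's top and the next shelf's underside is 265 mm.

The ladder is on the floor beside the table on its −x side. The bookshelf is on top of the table.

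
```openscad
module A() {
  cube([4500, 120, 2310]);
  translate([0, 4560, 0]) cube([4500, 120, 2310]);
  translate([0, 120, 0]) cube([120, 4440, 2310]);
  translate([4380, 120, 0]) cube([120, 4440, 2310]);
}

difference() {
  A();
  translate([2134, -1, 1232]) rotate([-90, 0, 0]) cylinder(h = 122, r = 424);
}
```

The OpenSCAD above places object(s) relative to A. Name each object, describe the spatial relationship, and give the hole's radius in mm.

The subtracted cylinder has r = 424 mm.

A is a house frame. The house frame has a circular hole through its front wall. The hole's radius is 424 mm.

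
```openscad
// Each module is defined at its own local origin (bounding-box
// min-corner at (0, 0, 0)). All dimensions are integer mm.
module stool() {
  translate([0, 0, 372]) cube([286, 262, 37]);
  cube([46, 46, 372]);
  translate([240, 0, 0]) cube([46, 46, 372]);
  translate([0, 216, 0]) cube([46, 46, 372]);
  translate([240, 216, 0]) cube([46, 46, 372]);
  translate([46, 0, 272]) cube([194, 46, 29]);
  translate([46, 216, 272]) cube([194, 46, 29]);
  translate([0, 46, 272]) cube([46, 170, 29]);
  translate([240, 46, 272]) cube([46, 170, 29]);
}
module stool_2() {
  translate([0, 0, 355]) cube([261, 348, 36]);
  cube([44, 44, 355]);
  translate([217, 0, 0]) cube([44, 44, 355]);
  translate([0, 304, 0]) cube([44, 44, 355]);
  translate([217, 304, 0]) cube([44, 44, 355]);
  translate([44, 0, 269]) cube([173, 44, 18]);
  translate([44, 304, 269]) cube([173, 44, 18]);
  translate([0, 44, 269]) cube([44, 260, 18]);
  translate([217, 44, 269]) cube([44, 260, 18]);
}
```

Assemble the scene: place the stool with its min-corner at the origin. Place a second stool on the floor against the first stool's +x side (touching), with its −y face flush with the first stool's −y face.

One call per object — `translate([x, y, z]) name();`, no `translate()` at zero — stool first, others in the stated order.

stool();
translate([286, 0, 0]) stool_2();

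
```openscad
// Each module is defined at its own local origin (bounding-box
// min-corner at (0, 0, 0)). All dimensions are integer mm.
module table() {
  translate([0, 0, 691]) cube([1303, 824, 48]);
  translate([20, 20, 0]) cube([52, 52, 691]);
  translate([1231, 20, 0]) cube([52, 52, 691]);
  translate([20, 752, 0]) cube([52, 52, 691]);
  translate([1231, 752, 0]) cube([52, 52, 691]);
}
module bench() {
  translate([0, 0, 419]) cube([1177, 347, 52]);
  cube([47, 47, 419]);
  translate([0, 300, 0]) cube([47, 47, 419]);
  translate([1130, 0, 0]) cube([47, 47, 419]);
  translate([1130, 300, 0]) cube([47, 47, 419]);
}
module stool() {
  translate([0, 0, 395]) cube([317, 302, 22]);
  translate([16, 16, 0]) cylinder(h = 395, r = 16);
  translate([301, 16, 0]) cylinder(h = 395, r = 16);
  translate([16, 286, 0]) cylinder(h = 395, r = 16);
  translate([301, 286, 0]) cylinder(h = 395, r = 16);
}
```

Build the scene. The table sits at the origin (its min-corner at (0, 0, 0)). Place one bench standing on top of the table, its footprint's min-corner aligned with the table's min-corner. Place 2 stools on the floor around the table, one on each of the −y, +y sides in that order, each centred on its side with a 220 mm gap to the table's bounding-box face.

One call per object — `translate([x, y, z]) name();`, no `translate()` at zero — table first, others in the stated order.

table();
translate([0, 0, 739]) bench();
translate([493, -522, 0]) stool();
translate([493, 1044, 0]) stool();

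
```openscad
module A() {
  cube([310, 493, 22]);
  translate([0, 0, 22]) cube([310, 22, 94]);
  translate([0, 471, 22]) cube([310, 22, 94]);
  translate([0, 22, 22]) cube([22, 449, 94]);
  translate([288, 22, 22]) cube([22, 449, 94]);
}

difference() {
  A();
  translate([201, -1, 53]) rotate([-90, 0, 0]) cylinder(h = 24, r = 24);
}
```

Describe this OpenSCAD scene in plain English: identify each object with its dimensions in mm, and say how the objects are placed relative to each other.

A is an open storage box with external size 310×493×116 mm and wall thickness 22 mm (the base is also 22 mm thick). The base covers the whole footprint; the four walls stand on the base, with the y-facing walls full-width and the x-facing walls fitting between their inner faces.

The open box has a circular hole of radius 24 mm through its front wall, centred at (x = 201, z = 53).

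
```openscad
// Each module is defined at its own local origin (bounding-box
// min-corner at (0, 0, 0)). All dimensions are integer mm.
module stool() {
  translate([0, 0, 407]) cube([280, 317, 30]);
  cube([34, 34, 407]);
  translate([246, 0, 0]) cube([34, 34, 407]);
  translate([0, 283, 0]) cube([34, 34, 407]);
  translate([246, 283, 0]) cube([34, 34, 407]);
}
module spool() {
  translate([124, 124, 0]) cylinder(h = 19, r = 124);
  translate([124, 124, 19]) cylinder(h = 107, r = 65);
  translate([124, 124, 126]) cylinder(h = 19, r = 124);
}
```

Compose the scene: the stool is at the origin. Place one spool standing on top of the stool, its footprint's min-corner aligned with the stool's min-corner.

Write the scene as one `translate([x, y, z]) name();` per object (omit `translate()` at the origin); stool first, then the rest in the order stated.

stool();
translate([0, 0, 437]) spool();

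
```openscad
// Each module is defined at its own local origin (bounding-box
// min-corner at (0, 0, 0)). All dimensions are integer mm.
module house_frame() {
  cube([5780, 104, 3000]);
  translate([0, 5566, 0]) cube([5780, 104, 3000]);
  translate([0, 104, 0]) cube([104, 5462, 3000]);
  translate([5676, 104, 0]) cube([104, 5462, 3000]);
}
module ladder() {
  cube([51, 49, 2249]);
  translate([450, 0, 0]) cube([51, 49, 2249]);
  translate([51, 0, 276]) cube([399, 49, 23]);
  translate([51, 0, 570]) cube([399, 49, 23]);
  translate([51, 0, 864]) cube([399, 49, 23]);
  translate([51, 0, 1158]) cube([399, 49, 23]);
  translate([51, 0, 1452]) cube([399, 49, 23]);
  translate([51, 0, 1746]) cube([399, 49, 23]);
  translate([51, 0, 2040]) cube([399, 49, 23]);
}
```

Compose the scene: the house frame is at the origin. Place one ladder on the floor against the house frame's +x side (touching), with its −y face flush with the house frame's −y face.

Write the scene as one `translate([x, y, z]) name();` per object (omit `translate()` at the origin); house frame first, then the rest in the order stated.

house_frame();
translate([5780, 0, 0]) ladder();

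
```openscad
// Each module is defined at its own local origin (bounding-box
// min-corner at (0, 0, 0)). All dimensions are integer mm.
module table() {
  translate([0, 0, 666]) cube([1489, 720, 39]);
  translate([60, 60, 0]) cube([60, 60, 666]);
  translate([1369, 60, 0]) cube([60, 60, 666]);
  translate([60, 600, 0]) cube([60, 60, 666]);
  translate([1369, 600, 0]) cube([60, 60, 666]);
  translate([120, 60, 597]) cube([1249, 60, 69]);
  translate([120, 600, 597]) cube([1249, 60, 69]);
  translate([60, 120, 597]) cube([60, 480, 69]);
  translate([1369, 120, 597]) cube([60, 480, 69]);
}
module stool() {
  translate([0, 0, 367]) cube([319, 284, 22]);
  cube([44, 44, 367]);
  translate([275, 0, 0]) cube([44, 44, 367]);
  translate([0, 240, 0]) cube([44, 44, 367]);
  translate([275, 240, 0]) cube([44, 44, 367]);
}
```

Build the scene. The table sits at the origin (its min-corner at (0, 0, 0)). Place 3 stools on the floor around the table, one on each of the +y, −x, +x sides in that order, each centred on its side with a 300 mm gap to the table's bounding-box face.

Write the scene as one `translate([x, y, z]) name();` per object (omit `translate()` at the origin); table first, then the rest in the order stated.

table();
translate([585, 1020, 0]) stool();
translate([-619, 218, 0]) stool();
translate([1789, 218, 0]) stool();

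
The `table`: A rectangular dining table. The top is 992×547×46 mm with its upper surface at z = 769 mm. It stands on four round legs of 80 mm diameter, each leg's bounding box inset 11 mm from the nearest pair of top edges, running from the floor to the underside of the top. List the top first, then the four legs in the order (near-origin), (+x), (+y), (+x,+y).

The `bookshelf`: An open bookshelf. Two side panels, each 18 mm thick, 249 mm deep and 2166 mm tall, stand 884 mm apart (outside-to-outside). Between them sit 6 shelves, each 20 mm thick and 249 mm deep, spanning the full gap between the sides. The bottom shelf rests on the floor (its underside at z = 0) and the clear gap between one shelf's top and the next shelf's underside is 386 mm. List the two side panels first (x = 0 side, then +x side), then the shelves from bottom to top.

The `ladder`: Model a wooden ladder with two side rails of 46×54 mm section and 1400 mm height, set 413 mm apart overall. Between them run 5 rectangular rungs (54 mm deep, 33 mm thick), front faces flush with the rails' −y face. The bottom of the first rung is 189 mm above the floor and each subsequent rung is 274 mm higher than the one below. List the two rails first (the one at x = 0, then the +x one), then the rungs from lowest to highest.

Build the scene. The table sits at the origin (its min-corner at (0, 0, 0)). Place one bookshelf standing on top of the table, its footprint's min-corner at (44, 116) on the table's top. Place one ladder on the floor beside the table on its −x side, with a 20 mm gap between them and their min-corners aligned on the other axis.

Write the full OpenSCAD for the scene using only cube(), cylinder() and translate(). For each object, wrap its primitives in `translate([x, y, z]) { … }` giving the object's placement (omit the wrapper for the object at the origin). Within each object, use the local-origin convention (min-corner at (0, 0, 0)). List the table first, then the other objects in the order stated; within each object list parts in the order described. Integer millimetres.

translate([0, 0, 723]) cube([992, 547, 46]);
translate([51, 51, 0]) cylinder(h = 723, r = 40);
translate([941, 51, 0]) cylinder(h = 723, r = 40);
translate([51, 496, 0]) cylinder(h = 723, r = 40);
translate([941, 496, 0]) cylinder(h = 723, r = 40);
translate([44, 116, 769]) {
  cube([18, 249, 2166]);
  translate([866, 0, 0]) cube([18, 249, 2166]);
  translate([18, 0, 0]) cube([848, 249, 20]);
  translate([18, 0, 406]) cube([848, 249, 20]);
  translate([18, 0, 812]) cube([848, 249, 20]);
  translate([18, 0, 1218]) cube([848, 249, 20]);
  translate([18, 0, 1624]) cube([848, 249, 20]);
  translate([18, 0, 2030]) cube([848, 249, 20]);
}
translate([-433, 0, 0]) {
  cube([46, 54, 1400]);
  translate([367, 0, 0]) cube([46, 54, 1400]);
  translate([46, 0, 189]) cube([321, 54, 33]);
  translate([46, 0, 463]) cube([321, 54, 33]);
  translate([46, 0, 737]) cube([321, 54, 33]);
  translate([46, 0, 1011]) cube([321, 54, 33]);
  translate([46, 0, 1285]) cube([321, 54, 33]);
}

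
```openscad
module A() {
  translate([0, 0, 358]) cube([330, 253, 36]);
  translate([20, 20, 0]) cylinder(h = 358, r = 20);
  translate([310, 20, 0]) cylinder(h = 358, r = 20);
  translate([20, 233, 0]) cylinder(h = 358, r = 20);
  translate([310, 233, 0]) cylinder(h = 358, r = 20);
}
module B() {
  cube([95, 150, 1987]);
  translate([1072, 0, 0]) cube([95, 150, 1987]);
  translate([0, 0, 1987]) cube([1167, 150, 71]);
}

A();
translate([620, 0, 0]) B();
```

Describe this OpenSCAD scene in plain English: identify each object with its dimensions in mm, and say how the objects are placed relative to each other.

A is a four-legged stool. The seat is a 330×253×36 mm slab whose top surface is at z = 394 mm; four round legs, each 40 mm in diameter, run from the floor (z = 0) to the underside of the seat, each leg's axis is inset half a diameter from the nearest pair of seat edges (so the leg's bounding box is flush with the corner).

B is a rectangular door frame: two vertical jambs of 95×150 mm section, 1987 mm tall, with a clear opening 977 mm wide between their inner faces. A header 71 mm tall and 150 mm deep lies on top of the jambs and spans the full outside width.

The door frame is on the floor beside the stool on its +x side.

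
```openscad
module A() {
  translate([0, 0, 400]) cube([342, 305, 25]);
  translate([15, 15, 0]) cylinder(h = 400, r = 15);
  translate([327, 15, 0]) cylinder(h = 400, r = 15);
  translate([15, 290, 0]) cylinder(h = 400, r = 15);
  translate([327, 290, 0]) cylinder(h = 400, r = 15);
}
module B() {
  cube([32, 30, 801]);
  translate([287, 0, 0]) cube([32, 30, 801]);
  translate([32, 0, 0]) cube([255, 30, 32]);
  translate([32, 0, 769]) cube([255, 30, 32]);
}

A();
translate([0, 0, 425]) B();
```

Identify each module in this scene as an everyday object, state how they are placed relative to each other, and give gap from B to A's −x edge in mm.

A is a stool. B is a picture frame. The picture frame is on top of the stool. The gap from the picture frame to the stool's −x edge is 0 mm.

The picture frame's min-x is at 0; the stool's min-x is 0; gap = 0 mm.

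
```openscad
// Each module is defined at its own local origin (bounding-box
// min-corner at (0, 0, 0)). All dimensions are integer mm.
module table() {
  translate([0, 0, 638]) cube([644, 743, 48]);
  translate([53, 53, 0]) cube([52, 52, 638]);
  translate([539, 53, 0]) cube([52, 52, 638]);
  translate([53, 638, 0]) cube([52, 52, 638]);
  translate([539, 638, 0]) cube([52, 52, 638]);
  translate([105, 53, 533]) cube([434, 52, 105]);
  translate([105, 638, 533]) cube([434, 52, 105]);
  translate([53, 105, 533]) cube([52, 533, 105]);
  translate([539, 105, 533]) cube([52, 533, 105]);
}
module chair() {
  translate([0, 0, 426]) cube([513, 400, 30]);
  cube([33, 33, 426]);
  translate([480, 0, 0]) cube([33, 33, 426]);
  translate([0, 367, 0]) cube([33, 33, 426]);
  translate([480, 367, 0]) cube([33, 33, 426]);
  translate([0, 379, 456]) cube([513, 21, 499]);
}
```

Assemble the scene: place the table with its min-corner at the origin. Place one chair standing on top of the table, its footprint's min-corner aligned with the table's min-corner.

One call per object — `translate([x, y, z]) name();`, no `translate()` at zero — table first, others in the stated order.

table();
translate([0, 0, 686]) chair();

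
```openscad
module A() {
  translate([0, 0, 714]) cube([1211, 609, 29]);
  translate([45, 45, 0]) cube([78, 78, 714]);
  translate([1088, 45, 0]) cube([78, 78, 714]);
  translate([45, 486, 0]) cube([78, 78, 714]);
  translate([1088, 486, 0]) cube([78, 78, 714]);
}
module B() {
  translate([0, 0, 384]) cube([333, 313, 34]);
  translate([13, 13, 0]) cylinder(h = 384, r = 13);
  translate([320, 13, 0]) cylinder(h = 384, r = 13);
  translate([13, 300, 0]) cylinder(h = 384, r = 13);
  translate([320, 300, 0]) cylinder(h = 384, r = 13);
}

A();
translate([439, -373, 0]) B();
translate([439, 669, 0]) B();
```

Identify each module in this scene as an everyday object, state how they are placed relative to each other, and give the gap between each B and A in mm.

Each stool's nearest face is 60 mm from the table's bounding box.

A is a table. B is a stool. Two stools sit around the table at the −y, +y sides. The gap between each stool and the table is 60 mm.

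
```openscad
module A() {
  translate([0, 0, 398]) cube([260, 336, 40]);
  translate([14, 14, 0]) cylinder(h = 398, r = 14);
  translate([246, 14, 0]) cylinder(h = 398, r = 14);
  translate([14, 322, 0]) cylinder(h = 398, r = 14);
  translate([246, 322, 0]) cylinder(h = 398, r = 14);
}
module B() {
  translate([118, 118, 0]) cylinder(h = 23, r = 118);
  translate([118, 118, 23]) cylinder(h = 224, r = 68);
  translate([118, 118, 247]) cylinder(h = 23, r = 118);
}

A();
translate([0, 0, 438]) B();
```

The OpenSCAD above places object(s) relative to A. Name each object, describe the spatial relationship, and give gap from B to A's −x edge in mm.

A is a stool. B is a spool. The spool is on top of the stool. The gap from the spool to the stool's −x edge is 0 mm.

The spool's min-x is at 0; the stool's min-x is 0; gap = 0 mm.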